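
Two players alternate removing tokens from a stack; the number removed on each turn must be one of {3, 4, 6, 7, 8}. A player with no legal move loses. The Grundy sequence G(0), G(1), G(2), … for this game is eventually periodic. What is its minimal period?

n :  0  1  2  3  4  5  6  7  8  9 10 11 12 13 14 15 16 17 18 19 20 21 22 23
G :  0  0  0  1  1  1  2  2  2  3  3  0  0  0  1  1  1  2  2  2  3  3  0  0
G(n+11) = G(n) holds for n = 0,…,7 (a full window of length max(S) = 8), so the sequence is purely periodic with period 11.

11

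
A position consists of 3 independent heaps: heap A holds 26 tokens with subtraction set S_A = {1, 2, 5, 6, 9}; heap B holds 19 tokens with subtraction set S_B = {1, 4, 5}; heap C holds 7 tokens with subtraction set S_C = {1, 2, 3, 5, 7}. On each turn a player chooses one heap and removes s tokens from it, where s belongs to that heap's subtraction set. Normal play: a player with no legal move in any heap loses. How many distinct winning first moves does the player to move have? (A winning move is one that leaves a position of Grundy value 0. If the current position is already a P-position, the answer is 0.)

0

Heap A, S = {1, 2, 5, 6, 9}:
G(0) = 0
G(1) = mex{0} = 1
G(2) = mex{1,0} = 2
G(3) = mex{2,1} = 0
G(4) = mex{0,2} = 1
G(5) = mex{1,0,0} = 2
G(6) = mex{2,1,1,0} = 3
G(7) = mex{3,2,2,1} = 0
G(8) = mex{0,3,0,2} = 1
G(9) = mex{1,0,1,0,0} = 2
G(10) = mex{2,1,2,1,1} = 0
G(11) = mex{0,2,3,2,2} = 1
G(12) = mex{1,0,0,3,0} = 2
G(13) = mex{2,1,1,0,1} = 3
G(14) = mex{3,2,2,1,2} = 0
G(15) = mex{0,3,0,2,3} = 1
G(16) = mex{1,0,1,0,0} = 2
G(17) = mex{2,1,2,1,1} = 0
G(18) = mex{0,2,3,2,2} = 1
G(19) = mex{1,0,0,3,0} = 2
G(20) = mex{2,1,1,0,1} = 3
G(21) = mex{3,2,2,1,2} = 0
G(22) = mex{0,3,0,2,3} = 1
G(23) = mex{1,0,1,0,0} = 2
G(24) = mex{2,1,2,1,1} = 0
G(25) = mex{0,2,3,2,2} = 1
G(26) = mex{1,0,0,3,0} = 2
G_A(26) = 2.
Heap B, S = {1, 4, 5}:
G(0) = 0
G(1) = mex{0} = 1
G(2) = mex{1} = 0
G(3) = mex{0} = 1
G(4) = mex{1,0} = 2
G(5) = mex{2,1,0} = 3
G(6) = mex{3,0,1} = 2
G(7) = mex{2,1,0} = 3
G(8) = mex{3,2,1} = 0
G(9) = mex{0,3,2} = 1
G(10) = mex{1,2,3} = 0
G(11) = mex{0,3,2} = 1
G(12) = mex{1,0,3} = 2
G(13) = mex{2,1,0} = 3
G(14) = mex{3,0,1} = 2
G(15) = mex{2,1,0} = 3
G(16) = mex{3,2,1} = 0
G(17) = mex{0,3,2} = 1
G(18) = mex{1,2,3} = 0
G(19) = mex{0,3,2} = 1
G_B(19) = 1.
Heap C, S = {1, 2, 3, 5, 7}:
n : 0 1 2 3 4 5 6 7
G : 0 1 2 3 0 1 2 3
G_C(7) = 3.
Combined Grundy value = 2 ⊕ 1 ⊕ 3 = 0.
A winning move leaves total XOR = 0, i.e. changes one component's Grundy value g to g ⊕ X where X is the current total.
Heap A: target g' = 2⊕0 = 2, but every legal move changes the Grundy value (mex property), so 0 moves.
Heap B: target g' = 1⊕0 = 1, but every legal move changes the Grundy value (mex property), so 0 moves.
Heap C: target g' = 3⊕0 = 3, but every legal move changes the Grundy value (mex property), so 0 moves.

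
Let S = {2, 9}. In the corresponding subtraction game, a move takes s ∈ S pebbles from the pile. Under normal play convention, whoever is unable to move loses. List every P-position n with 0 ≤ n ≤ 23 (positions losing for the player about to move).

n :  0  1  2  3  4  5  6  7  8  9 10 11 12 13 14 15 16 17 18 19 20 21 22 23
G :  0  0  1  1  0  0  1  1  0  2  1  0  0  1  1  0  0  1  1  0  2  1  0  0
P-positions are exactly the n with G(n) = 0.

0, 1, 4, 5, 8, 11, 12, 15, 16, 19, 22, 23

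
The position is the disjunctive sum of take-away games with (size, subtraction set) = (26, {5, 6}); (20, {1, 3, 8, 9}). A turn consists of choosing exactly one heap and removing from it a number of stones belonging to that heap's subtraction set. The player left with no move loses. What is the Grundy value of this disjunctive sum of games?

Heap A, S = {5, 6}:
G(0) = 0
G(1) = mex{} = 0
G(2) = mex{} = 0
G(3) = mex{} = 0
G(4) = mex{} = 0
G(5) = mex{0} = 1
G(6) = mex{0,0} = 1
G(7) = mex{0,0} = 1
G(8) = mex{0,0} = 1
G(9) = mex{0,0} = 1
G(10) = mex{1,0} = 2
G(11) = mex{1,1} = 0
G(12) = mex{1,1} = 0
G(13) = mex{1,1} = 0
G(14) = mex{1,1} = 0
G(15) = mex{2,1} = 0
G(16) = mex{0,2} = 1
G(17) = mex{0,0} = 1
G(18) = mex{0,0} = 1
G(19) = mex{0,0} = 1
G(20) = mex{0,0} = 1
G(21) = mex{1,0} = 2
G(22) = mex{1,1} = 0
G(23) = mex{1,1} = 0
G(24) = mex{1,1} = 0
G(25) = mex{1,1} = 0
G(26) = mex{2,1} = 0
G_A(26) = 0.
Heap B, S = {1, 3, 8, 9}:
G(0) = 0
G(1) = mex{0} = 1
G(2) = mex{1} = 0
G(3) = mex{0,0} = 1
G(4) = mex{1,1} = 0
G(5) = mex{0,0} = 1
G(6) = mex{1,1} = 0
G(7) = mex{0,0} = 1
G(8) = mex{1,1,0} = 2
G(9) = mex{2,0,1,0} = 3
G(10) = mex{3,1,0,1} = 2
G(11) = mex{2,2,1,0} = 3
G(12) = mex{3,3,0,1} = 2
G(13) = mex{2,2,1,0} = 3
G(14) = mex{3,3,0,1} = 2
G(15) = mex{2,2,1,0} = 3
G(16) = mex{3,3,2,1} = 0
G(17) = mex{0,2,3,2} = 1
G(18) = mex{1,3,2,3} = 0
G(19) = mex{0,0,3,2} = 1
G(20) = mex{1,1,2,3} = 0
G_B(20) = 0.
Combined Grundy value = 0 ⊕ 0 = 0.

0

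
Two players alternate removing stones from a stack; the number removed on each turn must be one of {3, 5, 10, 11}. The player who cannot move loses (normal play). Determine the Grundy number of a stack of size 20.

n :  0  1  2  3  4  5  6  7  8  9 10 11 12 13 14 15 16 17 18 19 20
G :  0  0  0  1  1  1  2  2  0  0  3  1  1  2  2  0  0  0  1  1  1

1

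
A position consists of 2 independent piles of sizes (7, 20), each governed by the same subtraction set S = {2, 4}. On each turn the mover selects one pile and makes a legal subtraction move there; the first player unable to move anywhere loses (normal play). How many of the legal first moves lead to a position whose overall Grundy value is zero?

All piles use S = {2, 4}:
G(0) = 0
G(1) = mex{} = 0
G(2) = mex{0} = 1
G(3) = mex{0} = 1
G(4) = mex{1,0} = 2
G(5) = mex{1,0} = 2
G(6) = mex{2,1} = 0
G(7) = mex{2,1} = 0
G(8) = mex{0,2} = 1
G(9) = mex{0,2} = 1
G(10) = mex{1,0} = 2
G(11) = mex{1,0} = 2
G(12) = mex{2,1} = 0
G(13) = mex{2,1} = 0
G(14) = mex{0,2} = 1
G(15) = mex{0,2} = 1
G(16) = mex{1,0} = 2
G(17) = mex{1,0} = 2
G(18) = mex{2,1} = 0
G(19) = mex{2,1} = 0
G(20) = mex{0,2} = 1
Pile A: G(7) = 0.
Pile B: G(20) = 1.
Combined Grundy value = 0 ⊕ 1 = 1.
A winning move leaves total XOR = 0, i.e. changes one component's Grundy value g to g ⊕ X where X is the current total.
Pile A: need g' = 0⊕1 = 1. Options: 7−2→G=2, 7−4→G=1. Hits: 1.
Pile B: need g' = 1⊕1 = 0. Options: 20−2→G=0, 20−4→G=2. Hits: 1.

2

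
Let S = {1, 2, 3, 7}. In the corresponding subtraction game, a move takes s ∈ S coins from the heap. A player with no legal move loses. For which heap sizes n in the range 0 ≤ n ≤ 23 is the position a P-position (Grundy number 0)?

0, 4, 8, 12, 16, 20

n :  0  1  2  3  4  5  6  7  8  9 10 11 12 13 14 15 16 17 18 19 20 21 22 23
G :  0  1  2  3  0  1  2  3  0  1  2  3  0  1  2  3  0  1  2  3  0  1  2  3
P-positions are exactly the n with G(n) = 0.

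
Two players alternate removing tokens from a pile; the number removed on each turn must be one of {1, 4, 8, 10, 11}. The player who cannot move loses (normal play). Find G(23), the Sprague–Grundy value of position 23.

2

n :  0  1  2  3  4  5  6  7  8  9 10 11 12 13 14 15 16 17 18 19 20 21 22 23
G :  0  1  0  1  2  0  1  0  1  2  3  2  3  4  0  1  2  3  2  0  1  0  1  2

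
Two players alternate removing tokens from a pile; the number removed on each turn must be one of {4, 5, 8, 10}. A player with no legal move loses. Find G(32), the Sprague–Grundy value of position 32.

1

G(0) = 0
G(1) = mex{} = 0
G(2) = mex{} = 0
G(3) = mex{} = 0
G(4) = mex{0} = 1
G(5) = mex{0,0} = 1
G(6) = mex{0,0} = 1
G(7) = mex{0,0} = 1
G(8) = mex{1,0,0} = 2
G(9) = mex{1,1,0} = 2
G(10) = mex{1,1,0,0} = 2
G(11) = mex{1,1,0,0} = 2
G(12) = mex{2,1,1,0} = 3
G(13) = mex{2,2,1,0} = 3
G(14) = mex{2,2,1,1} = 0
G(15) = mex{2,2,1,1} = 0
G(16) = mex{3,2,2,1} = 0
G(17) = mex{3,3,2,1} = 0
G(18) = mex{0,3,2,2} = 1
G(19) = mex{0,0,2,2} = 1
G(20) = mex{0,0,3,2} = 1
G(21) = mex{0,0,3,2} = 1
G(22) = mex{1,0,0,3} = 2
G(23) = mex{1,1,0,3} = 2
G(24) = mex{1,1,0,0} = 2
G(25) = mex{1,1,0,0} = 2
G(26) = mex{2,1,1,0} = 3
G(27) = mex{2,2,1,0} = 3
G(28) = mex{2,2,1,1} = 0
G(29) = mex{2,2,1,1} = 0
G(30) = mex{3,2,2,1} = 0
G(31) = mex{3,3,2,1} = 0
G(32) = mex{0,3,2,2} = 1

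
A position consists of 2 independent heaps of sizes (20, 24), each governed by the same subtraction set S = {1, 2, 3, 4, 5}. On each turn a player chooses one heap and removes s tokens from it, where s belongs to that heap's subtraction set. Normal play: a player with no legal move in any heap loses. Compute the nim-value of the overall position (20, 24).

All heaps use S = {1, 2, 3, 4, 5}:
G(0) = 0
G(1) = mex{0} = 1
G(2) = mex{1,0} = 2
G(3) = mex{2,1,0} = 3
G(4) = mex{3,2,1,0} = 4
G(5) = mex{4,3,2,1,0} = 5
G(6) = mex{5,4,3,2,1} = 0
G(7) = mex{0,5,4,3,2} = 1
G(8) = mex{1,0,5,4,3} = 2
G(9) = mex{2,1,0,5,4} = 3
G(10) = mex{3,2,1,0,5} = 4
G(11) = mex{4,3,2,1,0} = 5
G(12) = mex{5,4,3,2,1} = 0
G(13) = mex{0,5,4,3,2} = 1
G(14) = mex{1,0,5,4,3} = 2
G(15) = mex{2,1,0,5,4} = 3
G(16) = mex{3,2,1,0,5} = 4
G(17) = mex{4,3,2,1,0} = 5
G(18) = mex{5,4,3,2,1} = 0
G(19) = mex{0,5,4,3,2} = 1
G(20) = mex{1,0,5,4,3} = 2
G(21) = mex{2,1,0,5,4} = 3
G(22) = mex{3,2,1,0,5} = 4
G(23) = mex{4,3,2,1,0} = 5
G(24) = mex{5,4,3,2,1} = 0
Heap A: G(20) = 2.
Heap B: G(24) = 0.
Combined Grundy value = 2 ⊕ 0 = 2.

2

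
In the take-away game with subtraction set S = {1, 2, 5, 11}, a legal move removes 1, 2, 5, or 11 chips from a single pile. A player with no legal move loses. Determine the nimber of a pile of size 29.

2

G(0) = 0
G(1) = mex{0} = 1
G(2) = mex{1,0} = 2
G(3) = mex{2,1} = 0
G(4) = mex{0,2} = 1
G(5) = mex{1,0,0} = 2
G(6) = mex{2,1,1} = 0
G(7) = mex{0,2,2} = 1
G(8) = mex{1,0,0} = 2
G(9) = mex{2,1,1} = 0
G(10) = mex{0,2,2} = 1
G(11) = mex{1,0,0,0} = 2
G(12) = mex{2,1,1,1} = 0
G(13) = mex{0,2,2,2} = 1
G(14) = mex{1,0,0,0} = 2
G(15) = mex{2,1,1,1} = 0
G(16) = mex{0,2,2,2} = 1
G(17) = mex{1,0,0,0} = 2
G(18) = mex{2,1,1,1} = 0
G(19) = mex{0,2,2,2} = 1
G(20) = mex{1,0,0,0} = 2
G(21) = mex{2,1,1,1} = 0
G(22) = mex{0,2,2,2} = 1
G(23) = mex{1,0,0,0} = 2
G(24) = mex{2,1,1,1} = 0
G(25) = mex{0,2,2,2} = 1
G(26) = mex{1,0,0,0} = 2
G(27) = mex{2,1,1,1} = 0
G(28) = mex{0,2,2,2} = 1
G(29) = mex{1,0,0,0} = 2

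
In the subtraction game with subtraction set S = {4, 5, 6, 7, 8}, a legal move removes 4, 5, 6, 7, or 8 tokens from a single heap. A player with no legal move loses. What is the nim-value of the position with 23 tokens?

n :  0  1  2  3  4  5  6  7  8  9 10 11 12 13 14 15 16 17 18 19 20 21 22 23
G :  0  0  0  0  1  1  1  1  2  2  2  2  0  0  0  0  1  1  1  1  2  2  2  2

2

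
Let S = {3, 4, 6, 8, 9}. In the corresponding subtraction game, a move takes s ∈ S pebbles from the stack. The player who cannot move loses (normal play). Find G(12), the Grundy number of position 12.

0

n :  0  1  2  3  4  5  6  7  8  9 10 11 12
G :  0  0  0  1  1  1  2  2  2  3  3  3  0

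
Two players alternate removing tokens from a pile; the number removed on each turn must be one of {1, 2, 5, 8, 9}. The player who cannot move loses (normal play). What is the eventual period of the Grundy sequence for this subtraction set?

G(0) = 0
G(1) = mex{0} = 1
G(2) = mex{1,0} = 2
G(3) = mex{2,1} = 0
G(4) = mex{0,2} = 1
G(5) = mex{1,0,0} = 2
G(6) = mex{2,1,1} = 0
G(7) = mex{0,2,2} = 1
G(8) = mex{1,0,0,0} = 2
G(9) = mex{2,1,1,1,0} = 3
G(10) = mex{3,2,2,2,1} = 0
G(11) = mex{0,3,0,0,2} = 1
G(12) = mex{1,0,1,1,0} = 2
G(13) = mex{2,1,2,2,1} = 0
G(14) = mex{0,2,3,0,2} = 1
G(15) = mex{1,0,0,1,0} = 2
G(16) = mex{2,1,1,2,1} = 0
G(17) = mex{0,2,2,3,2} = 1
G(18) = mex{1,0,0,0,3} = 2
G(19) = mex{2,1,1,1,0} = 3
G(20) = mex{3,2,2,2,1} = 0
G(21) = mex{0,3,0,0,2} = 1
G(n+10) = G(n) holds for n = 0,…,8 (a full window of length max(S) = 9), so the sequence is purely periodic with period 10.

10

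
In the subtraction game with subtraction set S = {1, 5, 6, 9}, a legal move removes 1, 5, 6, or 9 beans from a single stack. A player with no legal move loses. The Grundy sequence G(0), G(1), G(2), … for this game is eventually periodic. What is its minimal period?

G(0) = 0
G(1) = mex{0} = 1
G(2) = mex{1} = 0
G(3) = mex{0} = 1
G(4) = mex{1} = 0
G(5) = mex{0,0} = 1
G(6) = mex{1,1,0} = 2
G(7) = mex{2,0,1} = 3
G(8) = mex{3,1,0} = 2
G(9) = mex{2,0,1,0} = 3
G(10) = mex{3,1,0,1} = 2
G(11) = mex{2,2,1,0} = 3
G(12) = mex{3,3,2,1} = 0
G(13) = mex{0,2,3,0} = 1
G(14) = mex{1,3,2,1} = 0
G(15) = mex{0,2,3,2} = 1
G(16) = mex{1,3,2,3} = 0
G(17) = mex{0,0,3,2} = 1
G(18) = mex{1,1,0,3} = 2
G(19) = mex{2,0,1,2} = 3
G(20) = mex{3,1,0,3} = 2
G(21) = mex{2,0,1,0} = 3
G(22) = mex{3,1,0,1} = 2
G(23) = mex{2,2,1,0} = 3
G(24) = mex{3,3,2,1} = 0
G(25) = mex{0,2,3,0} = 1
G(n+12) = G(n) holds for n = 0,…,8 (a full window of length max(S) = 9), so the sequence is purely periodic with period 12.

12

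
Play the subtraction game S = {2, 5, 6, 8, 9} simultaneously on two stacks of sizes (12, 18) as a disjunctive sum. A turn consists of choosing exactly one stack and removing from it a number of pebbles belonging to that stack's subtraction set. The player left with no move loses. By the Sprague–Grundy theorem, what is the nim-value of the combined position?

2

All stacks use S = {2, 5, 6, 8, 9}:
G(0) = 0
G(1) = mex{} = 0
G(2) = mex{0} = 1
G(3) = mex{0} = 1
G(4) = mex{1} = 0
G(5) = mex{1,0} = 2
G(6) = mex{0,0,0} = 1
G(7) = mex{2,1,0} = 3
G(8) = mex{1,1,1,0} = 2
G(9) = mex{3,0,1,0,0} = 2
G(10) = mex{2,2,0,1,0} = 3
G(11) = mex{2,1,2,1,1} = 0
G(12) = mex{3,3,1,0,1} = 2
G(13) = mex{0,2,3,2,0} = 1
G(14) = mex{2,2,2,1,2} = 0
G(15) = mex{1,3,2,3,1} = 0
G(16) = mex{0,0,3,2,3} = 1
G(17) = mex{0,2,0,2,2} = 1
G(18) = mex{1,1,2,3,2} = 0
Stack A: G(12) = 2.
Stack B: G(18) = 0.
Combined Grundy value = 2 ⊕ 0 = 2.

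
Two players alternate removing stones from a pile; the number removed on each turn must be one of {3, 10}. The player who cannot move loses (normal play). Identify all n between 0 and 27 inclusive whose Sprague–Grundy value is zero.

0, 1, 2, 6, 7, 8, 13, 14, 15, 19, 20, 21, 26, 27

G(0) = 0
G(1) = mex{} = 0
G(2) = mex{} = 0
G(3) = mex{0} = 1
G(4) = mex{0} = 1
G(5) = mex{0} = 1
G(6) = mex{1} = 0
G(7) = mex{1} = 0
G(8) = mex{1} = 0
G(9) = mex{0} = 1
G(10) = mex{0,0} = 1
G(11) = mex{0,0} = 1
G(12) = mex{1,0} = 2
G(13) = mex{1,1} = 0
G(14) = mex{1,1} = 0
G(15) = mex{2,1} = 0
G(16) = mex{0,0} = 1
G(17) = mex{0,0} = 1
G(18) = mex{0,0} = 1
G(19) = mex{1,1} = 0
G(20) = mex{1,1} = 0
G(21) = mex{1,1} = 0
G(22) = mex{0,2} = 1
G(23) = mex{0,0} = 1
G(24) = mex{0,0} = 1
G(25) = mex{1,0} = 2
G(26) = mex{1,1} = 0
G(27) = mex{1,1} = 0
P-positions are exactly the n with G(n) = 0.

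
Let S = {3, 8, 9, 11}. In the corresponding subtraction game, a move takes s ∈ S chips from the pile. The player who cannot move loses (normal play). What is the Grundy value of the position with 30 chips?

n :  0  1  2  3  4  5  6  7  8  9 10 11 12 13 14 15 16 17 18 19 20 21 22 23 24 25 26 27 28 29 30
G :  0  0  0  1  1  1  0  0  2  1  1  3  2  2  2  3  3  3  2  0  0  0  1  1  1  0  0  4  1  1  2

2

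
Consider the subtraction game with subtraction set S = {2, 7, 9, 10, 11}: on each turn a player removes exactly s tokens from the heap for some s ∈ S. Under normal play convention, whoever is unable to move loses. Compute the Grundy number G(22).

0

n :  0  1  2  3  4  5  6  7  8  9 10 11 12 13 14 15 16 17 18 19 20 21 22
G :  0  0  1  1  0  0  1  1  2  2  3  3  2  2  3  3  4  0  0  1  1  0  0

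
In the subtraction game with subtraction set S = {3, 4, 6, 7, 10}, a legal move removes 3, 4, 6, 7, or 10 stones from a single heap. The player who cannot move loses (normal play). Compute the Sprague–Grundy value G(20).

G(0) = 0
G(1) = mex{} = 0
G(2) = mex{} = 0
G(3) = mex{0} = 1
G(4) = mex{0,0} = 1
G(5) = mex{0,0} = 1
G(6) = mex{1,0,0} = 2
G(7) = mex{1,1,0,0} = 2
G(8) = mex{1,1,0,0} = 2
G(9) = mex{2,1,1,0} = 3
G(10) = mex{2,2,1,1,0} = 3
G(11) = mex{2,2,1,1,0} = 3
G(12) = mex{3,2,2,1,0} = 4
G(13) = mex{3,3,2,2,1} = 0
G(14) = mex{3,3,2,2,1} = 0
G(15) = mex{4,3,3,2,1} = 0
G(16) = mex{0,4,3,3,2} = 1
G(17) = mex{0,0,3,3,2} = 1
G(18) = mex{0,0,4,3,2} = 1
G(19) = mex{1,0,0,4,3} = 2
G(20) = mex{1,1,0,0,3} = 2

2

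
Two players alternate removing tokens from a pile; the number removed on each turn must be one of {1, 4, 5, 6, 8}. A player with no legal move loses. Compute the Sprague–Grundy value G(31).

G(0) = 0
G(1) = mex{0} = 1
G(2) = mex{1} = 0
G(3) = mex{0} = 1
G(4) = mex{1,0} = 2
G(5) = mex{2,1,0} = 3
G(6) = mex{3,0,1,0} = 2
G(7) = mex{2,1,0,1} = 3
G(8) = mex{3,2,1,0,0} = 4
G(9) = mex{4,3,2,1,1} = 0
G(10) = mex{0,2,3,2,0} = 1
G(11) = mex{1,3,2,3,1} = 0
G(12) = mex{0,4,3,2,2} = 1
G(13) = mex{1,0,4,3,3} = 2
G(14) = mex{2,1,0,4,2} = 3
G(15) = mex{3,0,1,0,3} = 2
G(16) = mex{2,1,0,1,4} = 3
G(17) = mex{3,2,1,0,0} = 4
G(18) = mex{4,3,2,1,1} = 0
G(19) = mex{0,2,3,2,0} = 1
G(20) = mex{1,3,2,3,1} = 0
G(21) = mex{0,4,3,2,2} = 1
G(22) = mex{1,0,4,3,3} = 2
G(23) = mex{2,1,0,4,2} = 3
G(24) = mex{3,0,1,0,3} = 2
G(25) = mex{2,1,0,1,4} = 3
G(26) = mex{3,2,1,0,0} = 4
G(27) = mex{4,3,2,1,1} = 0
G(28) = mex{0,2,3,2,0} = 1
G(29) = mex{1,3,2,3,1} = 0
G(30) = mex{0,4,3,2,2} = 1
G(31) = mex{1,0,4,3,3} = 2

2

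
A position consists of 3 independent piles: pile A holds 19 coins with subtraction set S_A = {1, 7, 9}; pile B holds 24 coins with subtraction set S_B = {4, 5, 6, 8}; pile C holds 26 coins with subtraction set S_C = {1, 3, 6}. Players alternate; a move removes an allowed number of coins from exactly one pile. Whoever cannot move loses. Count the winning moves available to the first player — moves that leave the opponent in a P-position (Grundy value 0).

1

Pile A, S = {1, 7, 9}:
n :  0  1  2  3  4  5  6  7  8  9 10 11 12 13 14 15 16 17 18 19
G :  0  1  0  1  0  1  0  1  0  1  0  1  0  1  0  1  0  1  0  1
G_A(19) = 1.
Pile B, S = {4, 5, 6, 8}:
G(0) = 0
G(1) = mex{} = 0
G(2) = mex{} = 0
G(3) = mex{} = 0
G(4) = mex{0} = 1
G(5) = mex{0,0} = 1
G(6) = mex{0,0,0} = 1
G(7) = mex{0,0,0} = 1
G(8) = mex{1,0,0,0} = 2
G(9) = mex{1,1,0,0} = 2
G(10) = mex{1,1,1,0} = 2
G(11) = mex{1,1,1,0} = 2
G(12) = mex{2,1,1,1} = 0
G(13) = mex{2,2,1,1} = 0
G(14) = mex{2,2,2,1} = 0
G(15) = mex{2,2,2,1} = 0
G(16) = mex{0,2,2,2} = 1
G(17) = mex{0,0,2,2} = 1
G(18) = mex{0,0,0,2} = 1
G(19) = mex{0,0,0,2} = 1
G(20) = mex{1,0,0,0} = 2
G(21) = mex{1,1,0,0} = 2
G(22) = mex{1,1,1,0} = 2
G(23) = mex{1,1,1,0} = 2
G(24) = mex{2,1,1,1} = 0
G_B(24) = 0.
Pile C, S = {1, 3, 6}:
G(0) = 0
G(1) = mex{0} = 1
G(2) = mex{1} = 0
G(3) = mex{0,0} = 1
G(4) = mex{1,1} = 0
G(5) = mex{0,0} = 1
G(6) = mex{1,1,0} = 2
G(7) = mex{2,0,1} = 3
G(8) = mex{3,1,0} = 2
G(9) = mex{2,2,1} = 0
G(10) = mex{0,3,0} = 1
G(11) = mex{1,2,1} = 0
G(12) = mex{0,0,2} = 1
G(13) = mex{1,1,3} = 0
G(14) = mex{0,0,2} = 1
G(15) = mex{1,1,0} = 2
G(16) = mex{2,0,1} = 3
G(17) = mex{3,1,0} = 2
G(18) = mex{2,2,1} = 0
G(19) = mex{0,3,0} = 1
G(20) = mex{1,2,1} = 0
G(21) = mex{0,0,2} = 1
G(22) = mex{1,1,3} = 0
G(23) = mex{0,0,2} = 1
G(24) = mex{1,1,0} = 2
G(25) = mex{2,0,1} = 3
G(26) = mex{3,1,0} = 2
G_C(26) = 2.
Combined Grundy value = 1 ⊕ 0 ⊕ 2 = 3.
A winning move leaves total XOR = 0, i.e. changes one component's Grundy value g to g ⊕ X where X is the current total.
Pile A: need g' = 1⊕3 = 2. Options: 19−1→G=0, 19−7→G=0, 19−9→G=0. Hits: 0.
Pile B: need g' = 0⊕3 = 3. Options: 24−4→G=2, 24−5→G=1, 24−6→G=1, 24−8→G=1. Hits: 0.
Pile C: need g' = 2⊕3 = 1. Options: 26−1→G=3, 26−3→G=1, 26−6→G=0. Hits: 1.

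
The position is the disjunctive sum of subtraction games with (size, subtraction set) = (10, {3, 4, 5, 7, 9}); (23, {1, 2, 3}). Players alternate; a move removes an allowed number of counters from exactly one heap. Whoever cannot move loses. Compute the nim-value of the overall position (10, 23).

Heap A, S = {3, 4, 5, 7, 9}:
G(0) = 0
G(1) = mex{} = 0
G(2) = mex{} = 0
G(3) = mex{0} = 1
G(4) = mex{0,0} = 1
G(5) = mex{0,0,0} = 1
G(6) = mex{1,0,0} = 2
G(7) = mex{1,1,0,0} = 2
G(8) = mex{1,1,1,0} = 2
G(9) = mex{2,1,1,0,0} = 3
G(10) = mex{2,2,1,1,0} = 3
G_A(10) = 3.
Heap B, S = {1, 2, 3}:
G(0) = 0
G(1) = mex{0} = 1
G(2) = mex{1,0} = 2
G(3) = mex{2,1,0} = 3
G(4) = mex{3,2,1} = 0
G(5) = mex{0,3,2} = 1
G(6) = mex{1,0,3} = 2
G(7) = mex{2,1,0} = 3
G(8) = mex{3,2,1} = 0
G(9) = mex{0,3,2} = 1
G(10) = mex{1,0,3} = 2
G(11) = mex{2,1,0} = 3
G(12) = mex{3,2,1} = 0
G(13) = mex{0,3,2} = 1
G(14) = mex{1,0,3} = 2
G(15) = mex{2,1,0} = 3
G(16) = mex{3,2,1} = 0
G(17) = mex{0,3,2} = 1
G(18) = mex{1,0,3} = 2
G(19) = mex{2,1,0} = 3
G(20) = mex{3,2,1} = 0
G(21) = mex{0,3,2} = 1
G(22) = mex{1,0,3} = 2
G(23) = mex{2,1,0} = 3
G_B(23) = 3.
Combined Grundy value = 3 ⊕ 3 = 0.

0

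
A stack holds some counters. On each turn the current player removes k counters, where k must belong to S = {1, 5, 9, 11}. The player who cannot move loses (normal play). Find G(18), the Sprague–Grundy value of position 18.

n :  0  1  2  3  4  5  6  7  8  9 10 11 12 13 14 15 16 17 18
G :  0  1  0  1  0  1  0  1  0  1  0  1  0  1  0  1  0  1  0

0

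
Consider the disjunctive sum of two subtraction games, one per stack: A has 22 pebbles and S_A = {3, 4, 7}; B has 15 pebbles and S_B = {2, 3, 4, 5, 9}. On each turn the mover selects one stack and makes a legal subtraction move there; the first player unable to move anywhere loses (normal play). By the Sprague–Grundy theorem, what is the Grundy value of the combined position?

0

Stack A, S = {3, 4, 7}:
G(0) = 0
G(1) = mex{} = 0
G(2) = mex{} = 0
G(3) = mex{0} = 1
G(4) = mex{0,0} = 1
G(5) = mex{0,0} = 1
G(6) = mex{1,0} = 2
G(7) = mex{1,1,0} = 2
G(8) = mex{1,1,0} = 2
G(9) = mex{2,1,0} = 3
G(10) = mex{2,2,1} = 0
G(11) = mex{2,2,1} = 0
G(12) = mex{3,2,1} = 0
G(13) = mex{0,3,2} = 1
G(14) = mex{0,0,2} = 1
G(15) = mex{0,0,2} = 1
G(16) = mex{1,0,3} = 2
G(17) = mex{1,1,0} = 2
G(18) = mex{1,1,0} = 2
G(19) = mex{2,1,0} = 3
G(20) = mex{2,2,1} = 0
G(21) = mex{2,2,1} = 0
G(22) = mex{3,2,1} = 0
G_A(22) = 0.
Stack B, S = {2, 3, 4, 5, 9}:
n :  0  1  2  3  4  5  6  7  8  9 10 11 12 13 14 15
G :  0  0  1  1  2  2  3  0  0  1  1  2  2  3  0  0
G_B(15) = 0.
Combined Grundy value = 0 ⊕ 0 = 0.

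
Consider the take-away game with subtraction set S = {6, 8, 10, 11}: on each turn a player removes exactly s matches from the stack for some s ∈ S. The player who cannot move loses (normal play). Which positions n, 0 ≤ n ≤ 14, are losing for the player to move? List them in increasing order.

n :  0  1  2  3  4  5  6  7  8  9 10 11 12 13 14
G :  0  0  0  0  0  0  1  1  1  1  1  1  2  2  2
P-positions are exactly the n with G(n) = 0.

0, 1, 2, 3, 4, 5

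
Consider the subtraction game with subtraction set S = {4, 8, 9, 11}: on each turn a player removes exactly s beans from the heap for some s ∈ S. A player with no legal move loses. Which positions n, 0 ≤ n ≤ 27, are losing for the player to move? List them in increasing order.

0, 1, 2, 3, 15, 16, 17, 18

n :  0  1  2  3  4  5  6  7  8  9 10 11 12 13 14 15 16 17 18 19 20 21 22 23 24 25 26 27
G :  0  0  0  0  1  1  1  1  2  2  2  2  3  3  3  0  0  0  0  1  1  1  1  2  2  2  2  3
P-positions are exactly the n with G(n) = 0.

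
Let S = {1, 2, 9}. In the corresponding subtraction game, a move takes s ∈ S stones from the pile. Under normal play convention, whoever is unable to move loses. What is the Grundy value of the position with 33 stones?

0

n :  0  1  2  3  4  5  6  7  8  9 10 11 12 13 14 15 16 17 18 19 20 21 22 23 24 25 26 27 28 29 30 31 32 33
G :  0  1  2  0  1  2  0  1  2  3  0  1  2  0  1  2  0  1  2  3  0  1  2  0  1  2  0  1  2  3  0  1  2  0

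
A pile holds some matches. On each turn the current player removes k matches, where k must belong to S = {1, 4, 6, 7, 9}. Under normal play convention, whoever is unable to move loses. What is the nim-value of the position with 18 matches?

0

G(0) = 0
G(1) = mex{0} = 1
G(2) = mex{1} = 0
G(3) = mex{0} = 1
G(4) = mex{1,0} = 2
G(5) = mex{2,1} = 0
G(6) = mex{0,0,0} = 1
G(7) = mex{1,1,1,0} = 2
G(8) = mex{2,2,0,1} = 3
G(9) = mex{3,0,1,0,0} = 2
G(10) = mex{2,1,2,1,1} = 0
G(11) = mex{0,2,0,2,0} = 1
G(12) = mex{1,3,1,0,1} = 2
G(13) = mex{2,2,2,1,2} = 0
G(14) = mex{0,0,3,2,0} = 1
G(15) = mex{1,1,2,3,1} = 0
G(16) = mex{0,2,0,2,2} = 1
G(17) = mex{1,0,1,0,3} = 2
G(18) = mex{2,1,2,1,2} = 0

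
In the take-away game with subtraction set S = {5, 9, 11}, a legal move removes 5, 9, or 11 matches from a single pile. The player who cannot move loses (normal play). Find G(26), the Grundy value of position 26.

2

G(0) = 0
G(1) = mex{} = 0
G(2) = mex{} = 0
G(3) = mex{} = 0
G(4) = mex{} = 0
G(5) = mex{0} = 1
G(6) = mex{0} = 1
G(7) = mex{0} = 1
G(8) = mex{0} = 1
G(9) = mex{0,0} = 1
G(10) = mex{1,0} = 2
G(11) = mex{1,0,0} = 2
G(12) = mex{1,0,0} = 2
G(13) = mex{1,0,0} = 2
G(14) = mex{1,1,0} = 2
G(15) = mex{2,1,0} = 3
G(16) = mex{2,1,1} = 0
G(17) = mex{2,1,1} = 0
G(18) = mex{2,1,1} = 0
G(19) = mex{2,2,1} = 0
G(20) = mex{3,2,1} = 0
G(21) = mex{0,2,2} = 1
G(22) = mex{0,2,2} = 1
G(23) = mex{0,2,2} = 1
G(24) = mex{0,3,2} = 1
G(25) = mex{0,0,2} = 1
G(26) = mex{1,0,3} = 2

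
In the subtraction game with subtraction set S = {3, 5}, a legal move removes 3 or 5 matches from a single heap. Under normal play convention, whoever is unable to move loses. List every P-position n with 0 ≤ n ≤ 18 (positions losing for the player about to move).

0, 1, 2, 8, 9, 10, 16, 17, 18

G(0) = 0
G(1) = mex{} = 0
G(2) = mex{} = 0
G(3) = mex{0} = 1
G(4) = mex{0} = 1
G(5) = mex{0,0} = 1
G(6) = mex{1,0} = 2
G(7) = mex{1,0} = 2
G(8) = mex{1,1} = 0
G(9) = mex{2,1} = 0
G(10) = mex{2,1} = 0
G(11) = mex{0,2} = 1
G(12) = mex{0,2} = 1
G(13) = mex{0,0} = 1
G(14) = mex{1,0} = 2
G(15) = mex{1,0} = 2
G(16) = mex{1,1} = 0
G(17) = mex{2,1} = 0
G(18) = mex{2,1} = 0
P-positions are exactly the n with G(n) = 0.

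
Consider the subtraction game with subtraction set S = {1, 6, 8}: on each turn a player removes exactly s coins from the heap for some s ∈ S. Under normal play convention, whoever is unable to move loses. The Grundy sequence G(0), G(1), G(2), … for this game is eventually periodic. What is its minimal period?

7

G(0) = 0
G(1) = mex{0} = 1
G(2) = mex{1} = 0
G(3) = mex{0} = 1
G(4) = mex{1} = 0
G(5) = mex{0} = 1
G(6) = mex{1,0} = 2
G(7) = mex{2,1} = 0
G(8) = mex{0,0,0} = 1
G(9) = mex{1,1,1} = 0
G(10) = mex{0,0,0} = 1
G(11) = mex{1,1,1} = 0
G(12) = mex{0,2,0} = 1
G(13) = mex{1,0,1} = 2
G(14) = mex{2,1,2} = 0
G(15) = mex{0,0,0} = 1
G(16) = mex{1,1,1} = 0
G(n+7) = G(n) holds for n = 0,…,7 (a full window of length max(S) = 8), so the sequence is purely periodic with period 7.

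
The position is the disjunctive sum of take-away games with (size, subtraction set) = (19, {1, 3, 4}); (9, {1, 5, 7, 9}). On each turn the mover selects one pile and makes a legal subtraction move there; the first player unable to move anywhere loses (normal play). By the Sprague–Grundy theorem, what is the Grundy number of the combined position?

Pile A, S = {1, 3, 4}:
G(0) = 0
G(1) = mex{0} = 1
G(2) = mex{1} = 0
G(3) = mex{0,0} = 1
G(4) = mex{1,1,0} = 2
G(5) = mex{2,0,1} = 3
G(6) = mex{3,1,0} = 2
G(7) = mex{2,2,1} = 0
G(8) = mex{0,3,2} = 1
G(9) = mex{1,2,3} = 0
G(10) = mex{0,0,2} = 1
G(11) = mex{1,1,0} = 2
G(12) = mex{2,0,1} = 3
G(13) = mex{3,1,0} = 2
G(14) = mex{2,2,1} = 0
G(15) = mex{0,3,2} = 1
G(16) = mex{1,2,3} = 0
G(17) = mex{0,0,2} = 1
G(18) = mex{1,1,0} = 2
G(19) = mex{2,0,1} = 3
G_A(19) = 3.
Pile B, S = {1, 5, 7, 9}:
n : 0 1 2 3 4 5 6 7 8 9
G : 0 1 0 1 0 1 0 1 0 1
G_B(9) = 1.
Combined Grundy value = 3 ⊕ 1 = 2.

2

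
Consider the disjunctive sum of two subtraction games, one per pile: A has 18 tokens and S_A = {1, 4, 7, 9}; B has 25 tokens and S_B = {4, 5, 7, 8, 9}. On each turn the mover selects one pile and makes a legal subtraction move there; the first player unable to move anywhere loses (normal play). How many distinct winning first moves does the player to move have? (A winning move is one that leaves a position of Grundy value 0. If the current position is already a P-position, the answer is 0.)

Pile A, S = {1, 4, 7, 9}:
G(0) = 0
G(1) = mex{0} = 1
G(2) = mex{1} = 0
G(3) = mex{0} = 1
G(4) = mex{1,0} = 2
G(5) = mex{2,1} = 0
G(6) = mex{0,0} = 1
G(7) = mex{1,1,0} = 2
G(8) = mex{2,2,1} = 0
G(9) = mex{0,0,0,0} = 1
G(10) = mex{1,1,1,1} = 0
G(11) = mex{0,2,2,0} = 1
G(12) = mex{1,0,0,1} = 2
G(13) = mex{2,1,1,2} = 0
G(14) = mex{0,0,2,0} = 1
G(15) = mex{1,1,0,1} = 2
G(16) = mex{2,2,1,2} = 0
G(17) = mex{0,0,0,0} = 1
G(18) = mex{1,1,1,1} = 0
G_A(18) = 0.
Pile B, S = {4, 5, 7, 8, 9}:
n :  0  1  2  3  4  5  6  7  8  9 10 11 12 13 14 15 16 17 18 19 20 21 22 23 24 25
G :  0  0  0  0  1  1  1  1  2  2  2  2  3  0  0  0  0  1  1  1  1  2  2  2  2  3
G_B(25) = 3.
Combined Grundy value = 0 ⊕ 3 = 3.
A winning move leaves total XOR = 0, i.e. changes one component's Grundy value g to g ⊕ X where X is the current total.
Pile A: need g' = 0⊕3 = 3. Options: 18−1→G=1, 18−4→G=1, 18−7→G=1, 18−9→G=1. Hits: 0.
Pile B: need g' = 3⊕3 = 0. Options: 25−4→G=2, 25−5→G=1, 25−7→G=1, 25−8→G=1, 25−9→G=0. Hits: 1.

1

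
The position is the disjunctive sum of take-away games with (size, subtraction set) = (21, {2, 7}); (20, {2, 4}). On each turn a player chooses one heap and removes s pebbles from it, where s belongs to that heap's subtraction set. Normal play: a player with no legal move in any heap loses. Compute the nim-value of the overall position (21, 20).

Heap A, S = {2, 7}:
G(0) = 0
G(1) = mex{} = 0
G(2) = mex{0} = 1
G(3) = mex{0} = 1
G(4) = mex{1} = 0
G(5) = mex{1} = 0
G(6) = mex{0} = 1
G(7) = mex{0,0} = 1
G(8) = mex{1,0} = 2
G(9) = mex{1,1} = 0
G(10) = mex{2,1} = 0
G(11) = mex{0,0} = 1
G(12) = mex{0,0} = 1
G(13) = mex{1,1} = 0
G(14) = mex{1,1} = 0
G(15) = mex{0,2} = 1
G(16) = mex{0,0} = 1
G(17) = mex{1,0} = 2
G(18) = mex{1,1} = 0
G(19) = mex{2,1} = 0
G(20) = mex{0,0} = 1
G(21) = mex{0,0} = 1
G_A(21) = 1.
Heap B, S = {2, 4}:
G(0) = 0
G(1) = mex{} = 0
G(2) = mex{0} = 1
G(3) = mex{0} = 1
G(4) = mex{1,0} = 2
G(5) = mex{1,0} = 2
G(6) = mex{2,1} = 0
G(7) = mex{2,1} = 0
G(8) = mex{0,2} = 1
G(9) = mex{0,2} = 1
G(10) = mex{1,0} = 2
G(11) = mex{1,0} = 2
G(12) = mex{2,1} = 0
G(13) = mex{2,1} = 0
G(14) = mex{0,2} = 1
G(15) = mex{0,2} = 1
G(16) = mex{1,0} = 2
G(17) = mex{1,0} = 2
G(18) = mex{2,1} = 0
G(19) = mex{2,1} = 0
G(20) = mex{0,2} = 1
G_B(20) = 1.
Combined Grundy value = 1 ⊕ 1 = 0.

0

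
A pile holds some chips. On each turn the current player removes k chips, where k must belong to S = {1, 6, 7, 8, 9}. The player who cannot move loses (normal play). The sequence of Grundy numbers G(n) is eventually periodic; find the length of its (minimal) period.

14

n :  0  1  2  3  4  5  6  7  8  9 10 11 12 13 14 15 16 17 18 19 20 21 22 23 24 25 26 27 28 29
G :  0  1  0  1  0  1  2  3  2  3  2  3  4  5  0  1  0  1  0  1  2  3  2  3  2  3  4  5  0  1
G(n+14) = G(n) holds for n = 0,…,8 (a full window of length max(S) = 9), so the sequence is purely periodic with period 14.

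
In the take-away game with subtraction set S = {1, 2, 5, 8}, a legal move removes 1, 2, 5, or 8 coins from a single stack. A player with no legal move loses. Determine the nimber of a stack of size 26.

G(0) = 0
G(1) = mex{0} = 1
G(2) = mex{1,0} = 2
G(3) = mex{2,1} = 0
G(4) = mex{0,2} = 1
G(5) = mex{1,0,0} = 2
G(6) = mex{2,1,1} = 0
G(7) = mex{0,2,2} = 1
G(8) = mex{1,0,0,0} = 2
G(9) = mex{2,1,1,1} = 0
G(10) = mex{0,2,2,2} = 1
G(11) = mex{1,0,0,0} = 2
G(12) = mex{2,1,1,1} = 0
G(13) = mex{0,2,2,2} = 1
G(14) = mex{1,0,0,0} = 2
G(15) = mex{2,1,1,1} = 0
G(16) = mex{0,2,2,2} = 1
G(17) = mex{1,0,0,0} = 2
G(18) = mex{2,1,1,1} = 0
G(19) = mex{0,2,2,2} = 1
G(20) = mex{1,0,0,0} = 2
G(21) = mex{2,1,1,1} = 0
G(22) = mex{0,2,2,2} = 1
G(23) = mex{1,0,0,0} = 2
G(24) = mex{2,1,1,1} = 0
G(25) = mex{0,2,2,2} = 1
G(26) = mex{1,0,0,0} = 2

2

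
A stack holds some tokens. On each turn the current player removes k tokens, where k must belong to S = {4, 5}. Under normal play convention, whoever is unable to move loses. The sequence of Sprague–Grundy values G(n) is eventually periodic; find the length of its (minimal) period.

9

G(0) = 0
G(1) = mex{} = 0
G(2) = mex{} = 0
G(3) = mex{} = 0
G(4) = mex{0} = 1
G(5) = mex{0,0} = 1
G(6) = mex{0,0} = 1
G(7) = mex{0,0} = 1
G(8) = mex{1,0} = 2
G(9) = mex{1,1} = 0
G(10) = mex{1,1} = 0
G(11) = mex{1,1} = 0
G(12) = mex{2,1} = 0
G(13) = mex{0,2} = 1
G(14) = mex{0,0} = 1
G(15) = mex{0,0} = 1
G(16) = mex{0,0} = 1
G(17) = mex{1,0} = 2
G(18) = mex{1,1} = 0
G(19) = mex{1,1} = 0
G(n+9) = G(n) holds for n = 0,…,4 (a full window of length max(S) = 5), so the sequence is purely periodic with period 9.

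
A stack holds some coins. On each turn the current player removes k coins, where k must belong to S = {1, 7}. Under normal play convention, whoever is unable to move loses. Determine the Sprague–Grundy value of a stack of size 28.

0

n :  0  1  2  3  4  5  6  7  8  9 10 11 12 13 14 15 16 17 18 19 20 21 22 23 24 25 26 27 28
G :  0  1  0  1  0  1  0  1  0  1  0  1  0  1  0  1  0  1  0  1  0  1  0  1  0  1  0  1  0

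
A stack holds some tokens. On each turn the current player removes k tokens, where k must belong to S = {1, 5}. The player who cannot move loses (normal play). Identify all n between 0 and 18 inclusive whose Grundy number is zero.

0, 2, 4, 6, 8, 10, 12, 14, 16, 18

G(0) = 0
G(1) = mex{0} = 1
G(2) = mex{1} = 0
G(3) = mex{0} = 1
G(4) = mex{1} = 0
G(5) = mex{0,0} = 1
G(6) = mex{1,1} = 0
G(7) = mex{0,0} = 1
G(8) = mex{1,1} = 0
G(9) = mex{0,0} = 1
G(10) = mex{1,1} = 0
G(11) = mex{0,0} = 1
G(12) = mex{1,1} = 0
G(13) = mex{0,0} = 1
G(14) = mex{1,1} = 0
G(15) = mex{0,0} = 1
G(16) = mex{1,1} = 0
G(17) = mex{0,0} = 1
G(18) = mex{1,1} = 0
P-positions are exactly the n with G(n) = 0.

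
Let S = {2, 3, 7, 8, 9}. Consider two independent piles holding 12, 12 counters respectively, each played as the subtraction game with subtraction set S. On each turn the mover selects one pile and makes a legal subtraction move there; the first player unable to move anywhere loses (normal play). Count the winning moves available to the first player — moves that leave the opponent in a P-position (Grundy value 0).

All piles use S = {2, 3, 7, 8, 9}:
G(0) = 0
G(1) = mex{} = 0
G(2) = mex{0} = 1
G(3) = mex{0,0} = 1
G(4) = mex{1,0} = 2
G(5) = mex{1,1} = 0
G(6) = mex{2,1} = 0
G(7) = mex{0,2,0} = 1
G(8) = mex{0,0,0,0} = 1
G(9) = mex{1,0,1,0,0} = 2
G(10) = mex{1,1,1,1,0} = 2
G(11) = mex{2,1,2,1,1} = 0
G(12) = mex{2,2,0,2,1} = 3
Pile A: G(12) = 3.
Pile B: G(12) = 3.
Combined Grundy value = 3 ⊕ 3 = 0.
A winning move leaves total XOR = 0, i.e. changes one component's Grundy value g to g ⊕ X where X is the current total.
Pile A: target g' = 3⊕0 = 3, but every legal move changes the Grundy value (mex property), so 0 moves.
Pile B: target g' = 3⊕0 = 3, but every legal move changes the Grundy value (mex property), so 0 moves.

0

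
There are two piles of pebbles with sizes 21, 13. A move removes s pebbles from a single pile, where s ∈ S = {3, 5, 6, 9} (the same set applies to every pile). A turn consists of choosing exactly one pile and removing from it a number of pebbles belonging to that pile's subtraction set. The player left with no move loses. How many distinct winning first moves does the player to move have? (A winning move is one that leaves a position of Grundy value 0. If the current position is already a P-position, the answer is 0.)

2

All piles use S = {3, 5, 6, 9}:
G(0) = 0
G(1) = mex{} = 0
G(2) = mex{} = 0
G(3) = mex{0} = 1
G(4) = mex{0} = 1
G(5) = mex{0,0} = 1
G(6) = mex{1,0,0} = 2
G(7) = mex{1,0,0} = 2
G(8) = mex{1,1,0} = 2
G(9) = mex{2,1,1,0} = 3
G(10) = mex{2,1,1,0} = 3
G(11) = mex{2,2,1,0} = 3
G(12) = mex{3,2,2,1} = 0
G(13) = mex{3,2,2,1} = 0
G(14) = mex{3,3,2,1} = 0
G(15) = mex{0,3,3,2} = 1
G(16) = mex{0,3,3,2} = 1
G(17) = mex{0,0,3,2} = 1
G(18) = mex{1,0,0,3} = 2
G(19) = mex{1,0,0,3} = 2
G(20) = mex{1,1,0,3} = 2
G(21) = mex{2,1,1,0} = 3
Pile A: G(21) = 3.
Pile B: G(13) = 0.
Combined Grundy value = 3 ⊕ 0 = 3.
A winning move leaves total XOR = 0, i.e. changes one component's Grundy value g to g ⊕ X where X is the current total.
Pile A: need g' = 3⊕3 = 0. Options: 21−3→G=2, 21−5→G=1, 21−6→G=1, 21−9→G=0. Hits: 1.
Pile B: need g' = 0⊕3 = 3. Options: 13−3→G=3, 13−5→G=2, 13−6→G=2, 13−9→G=1. Hits: 1.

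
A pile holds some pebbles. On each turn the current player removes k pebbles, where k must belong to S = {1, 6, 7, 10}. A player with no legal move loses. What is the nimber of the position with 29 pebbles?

n :  0  1  2  3  4  5  6  7  8  9 10 11 12 13 14 15 16 17 18 19 20 21 22 23 24 25 26 27 28 29
G :  0  1  0  1  0  1  2  3  2  3  2  3  4  0  1  0  1  0  1  2  3  2  3  2  3  4  0  1  0  1

1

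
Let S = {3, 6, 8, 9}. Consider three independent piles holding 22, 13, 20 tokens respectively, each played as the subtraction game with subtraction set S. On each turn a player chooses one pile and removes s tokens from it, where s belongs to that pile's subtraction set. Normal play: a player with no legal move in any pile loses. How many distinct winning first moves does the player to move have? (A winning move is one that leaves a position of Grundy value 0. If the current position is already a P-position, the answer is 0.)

All piles use S = {3, 6, 8, 9}:
n :  0  1  2  3  4  5  6  7  8  9 10 11 12 13 14 15 16 17 18 19 20 21 22
G :  0  0  0  1  1  1  2  2  2  3  3  3  0  0  0  1  1  1  2  2  2  3  3
Pile A: G(22) = 3.
Pile B: G(13) = 0.
Pile C: G(20) = 2.
Combined Grundy value = 3 ⊕ 0 ⊕ 2 = 1.
A winning move leaves total XOR = 0, i.e. changes one component's Grundy value g to g ⊕ X where X is the current total.
Pile A: need g' = 3⊕1 = 2. Options: 22−3→G=2, 22−6→G=1, 22−8→G=0, 22−9→G=0. Hits: 1.
Pile B: need g' = 0⊕1 = 1. Options: 13−3→G=3, 13−6→G=2, 13−8→G=1, 13−9→G=1. Hits: 2.
Pile C: need g' = 2⊕1 = 3. Options: 20−3→G=1, 20−6→G=0, 20−8→G=0, 20−9→G=3. Hits: 1.

4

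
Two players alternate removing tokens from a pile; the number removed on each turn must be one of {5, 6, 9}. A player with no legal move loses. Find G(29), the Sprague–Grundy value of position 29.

0

G(0) = 0
G(1) = mex{} = 0
G(2) = mex{} = 0
G(3) = mex{} = 0
G(4) = mex{} = 0
G(5) = mex{0} = 1
G(6) = mex{0,0} = 1
G(7) = mex{0,0} = 1
G(8) = mex{0,0} = 1
G(9) = mex{0,0,0} = 1
G(10) = mex{1,0,0} = 2
G(11) = mex{1,1,0} = 2
G(12) = mex{1,1,0} = 2
G(13) = mex{1,1,0} = 2
G(14) = mex{1,1,1} = 0
G(15) = mex{2,1,1} = 0
G(16) = mex{2,2,1} = 0
G(17) = mex{2,2,1} = 0
G(18) = mex{2,2,1} = 0
G(19) = mex{0,2,2} = 1
G(20) = mex{0,0,2} = 1
G(21) = mex{0,0,2} = 1
G(22) = mex{0,0,2} = 1
G(23) = mex{0,0,0} = 1
G(24) = mex{1,0,0} = 2
G(25) = mex{1,1,0} = 2
G(26) = mex{1,1,0} = 2
G(27) = mex{1,1,0} = 2
G(28) = mex{1,1,1} = 0
G(29) = mex{2,1,1} = 0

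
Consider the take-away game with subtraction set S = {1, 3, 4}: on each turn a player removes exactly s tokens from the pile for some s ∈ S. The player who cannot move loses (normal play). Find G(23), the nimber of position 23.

G(0) = 0
G(1) = mex{0} = 1
G(2) = mex{1} = 0
G(3) = mex{0,0} = 1
G(4) = mex{1,1,0} = 2
G(5) = mex{2,0,1} = 3
G(6) = mex{3,1,0} = 2
G(7) = mex{2,2,1} = 0
G(8) = mex{0,3,2} = 1
G(9) = mex{1,2,3} = 0
G(10) = mex{0,0,2} = 1
G(11) = mex{1,1,0} = 2
G(12) = mex{2,0,1} = 3
G(13) = mex{3,1,0} = 2
G(14) = mex{2,2,1} = 0
G(15) = mex{0,3,2} = 1
G(16) = mex{1,2,3} = 0
G(17) = mex{0,0,2} = 1
G(18) = mex{1,1,0} = 2
G(19) = mex{2,0,1} = 3
G(20) = mex{3,1,0} = 2
G(21) = mex{2,2,1} = 0
G(22) = mex{0,3,2} = 1
G(23) = mex{1,2,3} = 0

0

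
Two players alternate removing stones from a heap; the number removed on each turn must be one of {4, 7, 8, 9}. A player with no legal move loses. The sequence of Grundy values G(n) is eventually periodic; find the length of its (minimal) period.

n :  0  1  2  3  4  5  6  7  8  9 10 11 12 13 14 15 16 17 18 19 20 21 22 23 24 25 26 27
G :  0  0  0  0  1  1  1  1  2  2  2  2  3  0  0  0  0  1  1  1  1  2  2  2  2  3  0  0
G(n+13) = G(n) holds for n = 0,…,8 (a full window of length max(S) = 9), so the sequence is purely periodic with period 13.

13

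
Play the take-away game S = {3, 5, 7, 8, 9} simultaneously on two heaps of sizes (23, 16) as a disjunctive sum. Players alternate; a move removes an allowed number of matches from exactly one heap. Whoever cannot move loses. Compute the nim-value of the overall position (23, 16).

2

All heaps use S = {3, 5, 7, 8, 9}:
G(0) = 0
G(1) = mex{} = 0
G(2) = mex{} = 0
G(3) = mex{0} = 1
G(4) = mex{0} = 1
G(5) = mex{0,0} = 1
G(6) = mex{1,0} = 2
G(7) = mex{1,0,0} = 2
G(8) = mex{1,1,0,0} = 2
G(9) = mex{2,1,0,0,0} = 3
G(10) = mex{2,1,1,0,0} = 3
G(11) = mex{2,2,1,1,0} = 3
G(12) = mex{3,2,1,1,1} = 0
G(13) = mex{3,2,2,1,1} = 0
G(14) = mex{3,3,2,2,1} = 0
G(15) = mex{0,3,2,2,2} = 1
G(16) = mex{0,3,3,2,2} = 1
G(17) = mex{0,0,3,3,2} = 1
G(18) = mex{1,0,3,3,3} = 2
G(19) = mex{1,0,0,3,3} = 2
G(20) = mex{1,1,0,0,3} = 2
G(21) = mex{2,1,0,0,0} = 3
G(22) = mex{2,1,1,0,0} = 3
G(23) = mex{2,2,1,1,0} = 3
Heap A: G(23) = 3.
Heap B: G(16) = 1.
Combined Grundy value = 3 ⊕ 1 = 2.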